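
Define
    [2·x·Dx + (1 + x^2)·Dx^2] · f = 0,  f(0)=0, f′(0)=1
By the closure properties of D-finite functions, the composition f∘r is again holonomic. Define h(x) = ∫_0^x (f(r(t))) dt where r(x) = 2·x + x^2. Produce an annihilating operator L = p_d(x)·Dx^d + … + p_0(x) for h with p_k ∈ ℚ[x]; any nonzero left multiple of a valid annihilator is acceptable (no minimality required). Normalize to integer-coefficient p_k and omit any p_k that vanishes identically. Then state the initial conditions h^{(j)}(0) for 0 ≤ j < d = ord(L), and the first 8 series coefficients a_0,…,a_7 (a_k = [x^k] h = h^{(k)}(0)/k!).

f: a_k = 0, 1, 0, -1/3, 0, 1/5, 0, -1/7, …
h₀=f(r): pull back L_f along r ⇒ L₀.
∫: right-multiply L₀ by Dx.
L = (-1 + 8·x + 16·x^2 + 12·x^3 + 3·x^4)·Dx^2 + (1 + x + 4·x^2 + 8·x^3 + 5·x^4 + x^5)·Dx^3  (order 3).
h: a_k = 0, 0, 1, 1/3, -2/3, -4/5, 11/15, 47/21, …
ICs: h(0) = 0, h′(0) = 0, h′′(0) = 2.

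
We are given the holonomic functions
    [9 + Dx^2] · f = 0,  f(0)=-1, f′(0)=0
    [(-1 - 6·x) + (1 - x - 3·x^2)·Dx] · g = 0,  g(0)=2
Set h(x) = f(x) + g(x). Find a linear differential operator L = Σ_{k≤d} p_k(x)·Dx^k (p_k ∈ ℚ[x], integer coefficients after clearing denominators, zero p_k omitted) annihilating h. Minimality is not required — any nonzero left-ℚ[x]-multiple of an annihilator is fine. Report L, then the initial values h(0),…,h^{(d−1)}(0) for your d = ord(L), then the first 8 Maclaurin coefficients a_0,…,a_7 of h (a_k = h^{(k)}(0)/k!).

L = (-459 - 2916·x - 1539·x^2 - 3888·x^3 - 3645·x^4 - 4374·x^5) + (153 - 153·x - 378·x^2 + 405·x^3 - 2187·x^5 - 2187·x^6)·Dx + (-51 - 324·x - 171·x^2 - 432·x^3 - 405·x^4 - 486·x^5)·Dx^2 + (17 - 17·x - 42·x^2 + 45·x^3 - 243·x^5 - 243·x^6)·Dx^3  (order 3).
h: a_k = 1, 2, 25/2, 14, 277/8, 80, 15601/80, 434, …
ICs: h(0) = 1, h′(0) = 2, h′′(0) = 25.

f: a_k = -1, 0, 9/2, 0, -27/8, 0, 81/80, 0, …
g: a_k = 2, 2, 8, 14, 38, 80, 194, 434, …
h₀=f+g: left-lcm gives L₀, ord ≤ 3.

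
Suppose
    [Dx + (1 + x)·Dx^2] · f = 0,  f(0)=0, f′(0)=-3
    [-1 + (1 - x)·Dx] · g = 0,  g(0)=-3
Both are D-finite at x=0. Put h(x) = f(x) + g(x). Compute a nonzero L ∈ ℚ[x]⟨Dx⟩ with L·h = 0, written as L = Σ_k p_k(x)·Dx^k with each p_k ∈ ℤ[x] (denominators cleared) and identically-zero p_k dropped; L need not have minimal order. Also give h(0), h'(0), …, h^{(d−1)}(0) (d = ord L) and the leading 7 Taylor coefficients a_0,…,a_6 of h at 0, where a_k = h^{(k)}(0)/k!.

L = (-10 - 2·x)·Dx + (-4 - 16·x - 4·x^2)·Dx^2 + (3 + x - 3·x^2 - x^3)·Dx^3  (order 3).
h: a_k = -3, -6, -3/2, -4, -9/4, -18/5, -5/2, …
ICs: h(0) = -3, h′(0) = -6, h′′(0) = -3.

f: a_k = 0, -3, 3/2, -1, 3/4, -3/5, 1/2, …
g: a_k = -3, -3, -3, -3, -3, -3, -3, …
Sum ⇒ L₀ = lclm(L_f,L_g) in ℚ(x)⟨Dx⟩.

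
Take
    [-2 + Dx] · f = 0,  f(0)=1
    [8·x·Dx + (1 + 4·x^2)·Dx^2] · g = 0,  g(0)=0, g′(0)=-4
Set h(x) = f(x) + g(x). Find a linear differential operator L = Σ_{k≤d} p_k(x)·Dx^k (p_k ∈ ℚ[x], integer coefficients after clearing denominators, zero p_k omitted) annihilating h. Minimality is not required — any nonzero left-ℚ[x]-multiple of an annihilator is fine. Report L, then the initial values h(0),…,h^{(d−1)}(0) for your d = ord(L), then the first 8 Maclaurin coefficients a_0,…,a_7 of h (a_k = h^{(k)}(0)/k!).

f: a_k = 1, 2, 2, 4/3, 2/3, 4/15, 4/45, 8/315, …
g: a_k = 0, -4, 0, 16/3, 0, -64/5, 0, 256/7, …
h₀=f+g: left-lcm gives L₀, ord ≤ 3.
L = (8 - 32·x - 32·x^2)·Dx + (-6 + 12·x + 8·x^2 - 16·x^3)·Dx^2 + (1 + 2·x + 4·x^2 + 8·x^3)·Dx^3  (order 3).
h: a_k = 1, -2, 2, 20/3, 2/3, -188/15, 4/45, 11528/315, …
ICs: h(0) = 1, h′(0) = -2, h′′(0) = 4.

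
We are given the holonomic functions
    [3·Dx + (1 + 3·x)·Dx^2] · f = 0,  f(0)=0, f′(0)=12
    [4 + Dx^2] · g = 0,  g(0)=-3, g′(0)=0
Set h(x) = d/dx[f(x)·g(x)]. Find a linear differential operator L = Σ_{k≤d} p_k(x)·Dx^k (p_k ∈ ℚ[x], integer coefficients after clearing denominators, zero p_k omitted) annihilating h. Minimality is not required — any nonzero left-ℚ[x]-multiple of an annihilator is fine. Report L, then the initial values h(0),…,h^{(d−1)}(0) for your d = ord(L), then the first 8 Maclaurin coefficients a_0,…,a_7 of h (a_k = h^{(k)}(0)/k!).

f: a_k = 0, 12, -18, 36, -81, 972/5, -486, 8748/7, …
g: a_k = -3, 0, 6, 0, -2, 0, 4/15, 0, …
Product ⇒ symmetric product L₀, ord ≤ 4.
Derive L from L₀ (diff closure).
L = (-21880 - 49536·x - 195264·x^2 - 252288·x^3 + 225504·x^4 + 746496·x^5 + 373248·x^6) + (-9384 - 44856·x - 47520·x^2 + 90720·x^3 + 311040·x^4 + 186624·x^5)·Dx + (-6026 - 16344·x - 53892·x^2 - 32832·x^3 + 182736·x^4 + 373248·x^5 + 186624·x^6)·Dx^2 + (-2346 - 11214·x - 11880·x^2 + 22680·x^3 + 77760·x^4 + 46656·x^5)·Dx^3 + (-139 - 990·x - 1269·x^2 + 7560·x^3 + 31590·x^4 + 46656·x^5 + 23328·x^6)·Dx^4  (order 4).
h: a_k = -36, 108, -108, 540, -1956, 6048, -92804/5, 283308/5, …
ICs: h(0) = -36, h′(0) = 108, h′′(0) = -216, h′′′(0) = 3240.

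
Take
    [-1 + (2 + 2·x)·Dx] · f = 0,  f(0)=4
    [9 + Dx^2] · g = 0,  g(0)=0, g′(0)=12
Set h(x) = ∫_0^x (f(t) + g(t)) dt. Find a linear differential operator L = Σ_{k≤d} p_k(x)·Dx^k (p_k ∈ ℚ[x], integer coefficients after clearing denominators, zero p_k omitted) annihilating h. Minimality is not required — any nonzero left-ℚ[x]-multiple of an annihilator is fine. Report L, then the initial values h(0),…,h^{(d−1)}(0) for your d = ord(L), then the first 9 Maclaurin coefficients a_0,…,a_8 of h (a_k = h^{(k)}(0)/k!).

f: a_k = 4, 2, -1/2, 1/4, -5/32, 7/64, -21/256, 33/512, -429/8192, …
g: a_k = 0, 12, 0, -18, 0, 81/10, 0, -243/140, 0, …
Weyl lclm of L_f,L_g ⇒ L₀ (ord ≤ 3).
h=∫h₀ ⇒ L = L₀·Dx.
L = (-351 - 648·x - 324·x^2)·Dx + (630 + 1926·x + 1944·x^2 + 648·x^3)·Dx^2 + (-39 - 72·x - 36·x^2)·Dx^3 + (70 + 214·x + 216·x^2 + 72·x^3)·Dx^4  (order 4).
h: a_k = 0, 4, 7, -1/6, -71/16, -1/32, 2627/1920, -3/256, -29949/143360, …
ICs: h(0) = 0, h′(0) = 4, h′′(0) = 14, h′′′(0) = -1.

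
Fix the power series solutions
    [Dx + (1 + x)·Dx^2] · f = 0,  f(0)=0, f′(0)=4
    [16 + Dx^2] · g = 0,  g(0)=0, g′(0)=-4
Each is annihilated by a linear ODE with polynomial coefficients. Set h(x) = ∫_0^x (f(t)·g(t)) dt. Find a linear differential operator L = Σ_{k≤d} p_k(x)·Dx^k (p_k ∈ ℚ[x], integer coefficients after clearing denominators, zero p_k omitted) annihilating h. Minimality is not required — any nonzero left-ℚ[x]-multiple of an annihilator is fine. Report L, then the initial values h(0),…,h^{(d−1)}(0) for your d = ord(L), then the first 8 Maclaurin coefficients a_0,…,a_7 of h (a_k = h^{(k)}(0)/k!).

L = (15072 + 62976·x + 97024·x^2 + 65536·x^3 + 16384·x^4)·Dx + (1984 + 6080·x + 6144·x^2 + 2048·x^3)·Dx^2 + (1950 + 8000·x + 12192·x^2 + 8192·x^3 + 2048·x^4)·Dx^3 + (124 + 380·x + 384·x^2 + 128·x^3)·Dx^4 + (63 + 254·x + 383·x^2 + 256·x^3 + 64·x^4)·Dx^5  (order 5).
h: a_k = 0, 0, 0, -16/3, 2, 112/15, -26/9, -208/63, …
ICs: h(0) = 0, h′(0) = 0, h′′(0) = 0, h′′′(0) = -32, h′′′′(0) = 48.

f: a_k = 0, 4, -2, 4/3, -1, 4/5, -2/3, 4/7, …
g: a_k = 0, -4, 0, 32/3, 0, -128/15, 0, 1024/315, …
Product ⇒ symmetric product L₀, ord ≤ 4.
∫: right-multiply L₀ by Dx.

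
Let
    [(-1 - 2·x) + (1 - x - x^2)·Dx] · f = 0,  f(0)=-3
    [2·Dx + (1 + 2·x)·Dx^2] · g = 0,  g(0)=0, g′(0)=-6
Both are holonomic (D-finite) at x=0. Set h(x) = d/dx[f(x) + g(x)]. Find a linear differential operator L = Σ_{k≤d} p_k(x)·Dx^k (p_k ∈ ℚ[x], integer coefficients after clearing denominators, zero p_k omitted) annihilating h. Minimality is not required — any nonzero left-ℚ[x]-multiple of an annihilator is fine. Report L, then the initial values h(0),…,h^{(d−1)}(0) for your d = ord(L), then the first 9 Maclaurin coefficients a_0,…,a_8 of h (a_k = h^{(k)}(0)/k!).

f: a_k = -3, -3, -6, -9, -15, -24, -39, -63, -102, …
g: a_k = 0, -6, 6, -8, 12, -96/5, 32, -384/7, 96, …
L₀ := lclm(L_f,L_g); ord L₀ ≤ 1+2.
h=h₀': d/dx-closure on L₀ ⇒ L.
L = (34 + 92·x + 116·x^2 + 48·x^3 + 24·x^4) + (5 + 60·x + 170·x^2 + 180·x^3 + 100·x^4 + 40·x^5)·Dx + (-3 - 11·x - 5·x^2 + 20·x^3 + 30·x^4 + 24·x^5 + 8·x^6)·Dx^2  (order 2).
h: a_k = -9, 0, -51, -12, -216, -42, -825, -48, -3021, …
ICs: h(0) = -9, h′(0) = 0.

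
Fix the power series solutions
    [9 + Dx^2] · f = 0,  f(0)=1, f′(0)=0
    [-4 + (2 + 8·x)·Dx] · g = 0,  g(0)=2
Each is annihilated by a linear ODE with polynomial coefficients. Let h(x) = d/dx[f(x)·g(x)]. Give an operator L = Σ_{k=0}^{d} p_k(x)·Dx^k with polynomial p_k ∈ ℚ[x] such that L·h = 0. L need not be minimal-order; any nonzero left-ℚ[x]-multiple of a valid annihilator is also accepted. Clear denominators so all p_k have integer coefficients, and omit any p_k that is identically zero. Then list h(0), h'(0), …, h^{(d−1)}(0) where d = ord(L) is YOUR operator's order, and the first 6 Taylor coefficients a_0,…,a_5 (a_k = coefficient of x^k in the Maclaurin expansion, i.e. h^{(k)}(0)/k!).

L = (131 + 1392·x + 4512·x^2 + 6912·x^3 + 6912·x^4) + (4 - 80·x - 576·x^2 - 768·x^3)·Dx + (7 + 80·x + 352·x^2 + 768·x^3 + 768·x^4)·Dx^2  (order 2).
h: a_k = 4, -26, -30, 19, 335/2, -11223/20, …
ICs: h(0) = 4, h′(0) = -26.

f: a_k = 1, 0, -9/2, 0, 27/8, 0, …
g: a_k = 2, 4, -4, 8, -20, 56, …
h₀=f·g: eliminate ⇒ L₀, order ≤ 2·1.
Derive L from L₀ (diff closure).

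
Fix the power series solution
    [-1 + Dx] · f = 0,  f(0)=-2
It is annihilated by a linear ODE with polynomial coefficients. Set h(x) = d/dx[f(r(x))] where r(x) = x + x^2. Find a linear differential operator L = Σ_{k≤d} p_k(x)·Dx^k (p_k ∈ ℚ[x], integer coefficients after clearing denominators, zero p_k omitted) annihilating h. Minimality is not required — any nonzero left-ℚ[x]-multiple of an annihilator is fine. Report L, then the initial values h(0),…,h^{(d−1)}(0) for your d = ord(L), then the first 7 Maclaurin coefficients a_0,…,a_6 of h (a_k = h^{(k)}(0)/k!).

f: a_k = -2, -2, -1, -1/3, -1/12, -1/60, -1/360, …
h₀=f(r): pull back L_f along r ⇒ L₀.
Differentiate: ansatz ord ≤ ord L₀ ⇒ L.
L = (3 + 4·x + 4·x^2) + (-1 - 2·x)·Dx  (order 1).
h: a_k = -2, -6, -7, -25/3, -27/4, -331/60, -1303/360, …
ICs: h(0) = -2.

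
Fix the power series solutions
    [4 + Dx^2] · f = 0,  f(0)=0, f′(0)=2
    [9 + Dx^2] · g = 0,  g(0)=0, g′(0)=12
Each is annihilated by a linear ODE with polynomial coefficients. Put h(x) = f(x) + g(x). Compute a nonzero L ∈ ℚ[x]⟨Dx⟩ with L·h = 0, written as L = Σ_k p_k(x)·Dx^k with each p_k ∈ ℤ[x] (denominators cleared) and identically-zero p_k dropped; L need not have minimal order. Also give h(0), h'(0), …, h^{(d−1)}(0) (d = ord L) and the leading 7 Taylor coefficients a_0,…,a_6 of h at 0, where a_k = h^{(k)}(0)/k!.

f: a_k = 0, 2, 0, -4/3, 0, 4/15, 0, …
g: a_k = 0, 12, 0, -18, 0, 81/10, 0, …
Weyl lclm of L_f,L_g ⇒ L₀ (ord ≤ 4).
L = 36 + 13·Dx^2 + Dx^4  (order 4).
h: a_k = 0, 14, 0, -58/3, 0, 251/30, 0, …
ICs: h(0) = 0, h′(0) = 14, h′′(0) = 0, h′′′(0) = -116.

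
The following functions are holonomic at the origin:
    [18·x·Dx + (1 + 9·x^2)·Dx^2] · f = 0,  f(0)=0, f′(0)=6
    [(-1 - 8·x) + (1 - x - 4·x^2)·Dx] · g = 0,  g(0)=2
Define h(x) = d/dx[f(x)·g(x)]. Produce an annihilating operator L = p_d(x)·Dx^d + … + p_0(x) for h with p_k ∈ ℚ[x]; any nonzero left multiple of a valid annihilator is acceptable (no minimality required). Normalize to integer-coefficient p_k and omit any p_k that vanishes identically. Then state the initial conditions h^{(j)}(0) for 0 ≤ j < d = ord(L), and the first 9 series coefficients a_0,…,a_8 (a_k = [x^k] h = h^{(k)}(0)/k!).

L = (6 + 5022·x^2 + 7776·x^3 + 46656·x^4) + (21 + 186·x + 297·x^2 + 1710·x^3 + 7776·x^4 + 31104·x^5)·Dx + (-4 - 5·x - 119·x^2 + 99·x^3 - 315·x^4 + 1296·x^5 + 3888·x^6)·Dx^2  (order 2).
h: a_k = 12, 24, 72, 288, 1812, 19512/5, 5952, 966528/35, 4914324/35, …
ICs: h(0) = 12, h′(0) = 24.

f: a_k = 0, 6, 0, -18, 0, 486/5, 0, -4374/7, 0, …
g: a_k = 2, 2, 10, 18, 58, 130, 362, 882, 2330, …
L₀ := L_f ⊗_s L_g (sym. prod.), ord ≤ 2.
Derive L from L₀ (diff closure).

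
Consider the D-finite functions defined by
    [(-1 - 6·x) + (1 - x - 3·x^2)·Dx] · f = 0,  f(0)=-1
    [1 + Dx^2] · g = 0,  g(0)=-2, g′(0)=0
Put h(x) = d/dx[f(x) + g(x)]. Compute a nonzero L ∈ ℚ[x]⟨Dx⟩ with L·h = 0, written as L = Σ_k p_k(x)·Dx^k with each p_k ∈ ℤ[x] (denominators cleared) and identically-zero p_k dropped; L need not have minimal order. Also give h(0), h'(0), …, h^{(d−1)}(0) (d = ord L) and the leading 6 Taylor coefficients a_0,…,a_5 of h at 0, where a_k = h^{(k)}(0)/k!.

f: a_k = -1, -1, -4, -7, -19, -40, …
g: a_k = -2, 0, 1, 0, -1/12, 0, …
Sum ⇒ L₀ = lclm(L_f,L_g) in ℚ(x)⟨Dx⟩.
h=h₀': d/dx-closure on L₀ ⇒ L.
L = (464 + 2522·x + 8618·x^2 + 6330·x^3 + 9630·x^4 + 486·x^5 + 486·x^6) + (-43 - 249·x + 114·x^2 + 559·x^3 + 1500·x^4 + 1863·x^5 + 189·x^6 + 162·x^7)·Dx + (464 + 2522·x + 8618·x^2 + 6330·x^3 + 9630·x^4 + 486·x^5 + 486·x^6)·Dx^2 + (-43 - 249·x + 114·x^2 + 559·x^3 + 1500·x^4 + 1863·x^5 + 189·x^6 + 162·x^7)·Dx^3  (order 3).
h: a_k = -1, -6, -21, -229/3, -200, -34919/60, …
ICs: h(0) = -1, h′(0) = -6, h′′(0) = -42.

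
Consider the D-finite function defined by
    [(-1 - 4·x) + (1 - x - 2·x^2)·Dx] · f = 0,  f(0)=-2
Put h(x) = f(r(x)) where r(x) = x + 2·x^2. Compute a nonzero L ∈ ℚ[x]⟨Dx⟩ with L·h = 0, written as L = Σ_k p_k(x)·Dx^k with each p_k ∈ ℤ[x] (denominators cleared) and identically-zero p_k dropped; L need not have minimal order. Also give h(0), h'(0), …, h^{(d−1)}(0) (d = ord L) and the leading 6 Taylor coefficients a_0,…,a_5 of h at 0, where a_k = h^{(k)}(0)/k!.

L = (1 + 8·x + 24·x^2 + 32·x^3) + (-1 + x + 4·x^2 + 8·x^3 + 8·x^4)·Dx  (order 1).
h: a_k = -2, -2, -10, -34, -106, -338, …
ICs: h(0) = -2.

f: a_k = -2, -2, -6, -10, -22, -42, …
Change of var in L_f (x↦r) gives L₀.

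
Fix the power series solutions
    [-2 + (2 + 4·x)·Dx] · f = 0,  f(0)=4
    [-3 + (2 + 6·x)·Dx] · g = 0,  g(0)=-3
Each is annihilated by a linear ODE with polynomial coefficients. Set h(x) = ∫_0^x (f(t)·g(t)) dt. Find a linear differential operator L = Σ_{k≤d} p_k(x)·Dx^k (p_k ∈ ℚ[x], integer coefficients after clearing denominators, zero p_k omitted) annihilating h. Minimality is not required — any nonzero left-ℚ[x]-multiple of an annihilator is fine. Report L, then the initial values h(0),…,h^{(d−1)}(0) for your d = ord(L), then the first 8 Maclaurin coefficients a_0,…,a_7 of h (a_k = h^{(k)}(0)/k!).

f: a_k = 4, 4, -2, 2, -5/2, 7/2, -21/4, 33/4, …
g: a_k = -3, -9/2, 27/8, -81/16, 1215/128, -5103/256, 45927/1024, -216513/2048, …
h₀=f·g: eliminate ⇒ L₀, order ≤ 1·1.
Integrate: L := L₀·Dx.
L = (-5 - 12·x)·Dx + (2 + 10·x + 12·x^2)·Dx^2  (order 2).
h: a_k = 0, -12, -15, 1/2, -15/16, 303/160, -515/128, 15903/1792, …
ICs: h(0) = 0, h′(0) = -12.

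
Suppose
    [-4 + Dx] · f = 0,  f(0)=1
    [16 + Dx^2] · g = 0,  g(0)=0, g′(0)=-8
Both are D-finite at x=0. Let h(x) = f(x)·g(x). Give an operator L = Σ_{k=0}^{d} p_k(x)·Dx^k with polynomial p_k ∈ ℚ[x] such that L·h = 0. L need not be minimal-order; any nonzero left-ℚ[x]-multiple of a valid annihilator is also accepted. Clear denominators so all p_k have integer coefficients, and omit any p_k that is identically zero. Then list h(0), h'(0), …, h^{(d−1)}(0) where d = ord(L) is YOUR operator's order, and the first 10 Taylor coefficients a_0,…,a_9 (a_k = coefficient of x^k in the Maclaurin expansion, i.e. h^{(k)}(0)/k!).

L = 32 - 8·Dx + Dx^2  (order 2).
h: a_k = 0, -8, -32, -128/3, 0, 1024/15, 4096/45, 16384/315, 0, -65536/2835, …
ICs: h(0) = 0, h′(0) = -8.

f: a_k = 1, 4, 8, 32/3, 32/3, 128/15, 256/45, 1024/315, 512/315, 2048/2835, …
g: a_k = 0, -8, 0, 64/3, 0, -256/15, 0, 2048/315, 0, -4096/2835, …
f·g: L₀ = L_f ⊗_s L_g, ord ≤ 1·2.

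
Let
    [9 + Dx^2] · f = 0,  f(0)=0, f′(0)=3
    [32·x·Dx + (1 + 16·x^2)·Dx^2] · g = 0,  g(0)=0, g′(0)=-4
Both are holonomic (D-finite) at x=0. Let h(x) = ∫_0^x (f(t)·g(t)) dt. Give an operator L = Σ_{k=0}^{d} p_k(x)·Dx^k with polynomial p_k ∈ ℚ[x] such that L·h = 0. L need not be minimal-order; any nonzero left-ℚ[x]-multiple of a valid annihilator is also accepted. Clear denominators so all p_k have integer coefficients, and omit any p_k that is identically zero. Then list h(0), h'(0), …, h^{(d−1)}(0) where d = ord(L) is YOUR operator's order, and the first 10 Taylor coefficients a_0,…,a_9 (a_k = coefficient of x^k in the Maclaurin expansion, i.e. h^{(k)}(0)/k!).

L = (16425 + 696384·x^2 + 2778624·x^4 + 11943936·x^6 + 47775744·x^8)·Dx + (23616·x + 543744·x^3 + 3981312·x^5 + 21233664·x^7)·Dx^2 + (2050 + 87168·x^2 + 470016·x^4 + 2654208·x^6 + 10616832·x^8)·Dx^3 + (2624·x + 60416·x^3 + 442368·x^5 + 2359296·x^7)·Dx^4 + (25 + 1088·x^2 + 17920·x^4 + 147456·x^6 + 589824·x^8)·Dx^5  (order 5).
h: a_k = 0, 0, 0, -4, 0, 82/5, 0, -1437/14, 0, 10651/12, …
ICs: h(0) = 0, h′(0) = 0, h′′(0) = 0, h′′′(0) = -24, h′′′′(0) = 0.

f: a_k = 0, 3, 0, -9/2, 0, 81/40, 0, -243/560, 0, 243/4480, …
g: a_k = 0, -4, 0, 64/3, 0, -1024/5, 0, 16384/7, 0, -262144/9, …
L₀ := L_f ⊗_s L_g (sym. prod.), ord ≤ 4.
h=∫h₀ ⇒ L = L₀·Dx.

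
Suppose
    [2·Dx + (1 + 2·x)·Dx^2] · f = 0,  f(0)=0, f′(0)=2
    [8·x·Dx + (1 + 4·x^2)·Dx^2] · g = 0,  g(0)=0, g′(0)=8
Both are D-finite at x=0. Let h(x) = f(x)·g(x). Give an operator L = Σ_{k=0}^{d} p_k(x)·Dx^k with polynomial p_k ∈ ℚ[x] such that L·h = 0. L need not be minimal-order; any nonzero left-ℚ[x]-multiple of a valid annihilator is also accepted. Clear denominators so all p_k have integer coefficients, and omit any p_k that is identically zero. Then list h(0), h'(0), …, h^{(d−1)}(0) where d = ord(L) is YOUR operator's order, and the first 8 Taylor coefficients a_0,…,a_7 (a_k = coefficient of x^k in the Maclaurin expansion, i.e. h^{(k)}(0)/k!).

L = (192 + 704·x + 2560·x^2 + 9984·x^3 + 15360·x^4 + 13312·x^5 + 4096·x^7)·Dx + (72 + 992·x + 4928·x^2 + 15488·x^3 + 34816·x^4 + 47616·x^5 + 35840·x^6 + 6144·x^7 + 14336·x^8)·Dx^2 + (24 + 256·x + 1536·x^2 + 4992·x^3 + 11520·x^4 + 19968·x^5 + 24576·x^6 + 18432·x^7 + 6144·x^8 + 8192·x^9)·Dx^3 + (5 + 36·x + 148·x^2 + 448·x^3 + 1056·x^4 + 1920·x^5 + 2688·x^6 + 3072·x^7 + 2304·x^8 + 1024·x^9 + 1024·x^10)·Dx^4  (order 4).
h: a_k = 0, 0, 16, -16, 0, -32/3, 3328/45, -1408/15, …
ICs: h(0) = 0, h′(0) = 0, h′′(0) = 32, h′′′(0) = -96.

f: a_k = 0, 2, -2, 8/3, -4, 32/5, -32/3, 128/7, …
g: a_k = 0, 8, 0, -32/3, 0, 128/5, 0, -512/7, …
L₀ := L_f ⊗_s L_g (sym. prod.), ord ≤ 4.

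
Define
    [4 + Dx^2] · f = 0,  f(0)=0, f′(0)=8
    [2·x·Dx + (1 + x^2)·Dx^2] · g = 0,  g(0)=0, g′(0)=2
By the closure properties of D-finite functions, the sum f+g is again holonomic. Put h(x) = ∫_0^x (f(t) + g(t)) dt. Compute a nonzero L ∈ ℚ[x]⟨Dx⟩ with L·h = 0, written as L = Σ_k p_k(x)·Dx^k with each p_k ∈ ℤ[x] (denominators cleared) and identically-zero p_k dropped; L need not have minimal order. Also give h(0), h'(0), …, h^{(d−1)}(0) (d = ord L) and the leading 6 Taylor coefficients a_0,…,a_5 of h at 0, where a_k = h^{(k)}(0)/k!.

L = (-32·x + 80·x^3 + 16·x^5)·Dx^2 + (4 + 32·x^2 + 36·x^4 + 8·x^6)·Dx^3 + (-8·x + 20·x^3 + 4·x^5)·Dx^4 + (1 + 8·x^2 + 9·x^4 + 2·x^6)·Dx^5  (order 5).
h: a_k = 0, 0, 5, 0, -3/2, 0, …
ICs: h(0) = 0, h′(0) = 0, h′′(0) = 10, h′′′(0) = 0, h′′′′(0) = -36.

f: a_k = 0, 8, 0, -16/3, 0, 16/15, …
g: a_k = 0, 2, 0, -2/3, 0, 2/5, …
f+g: L₀ = lclm(L_f,L_g), ord ≤ 2+2.
h=∫₀ˣh₀: take L = L₀·Dx.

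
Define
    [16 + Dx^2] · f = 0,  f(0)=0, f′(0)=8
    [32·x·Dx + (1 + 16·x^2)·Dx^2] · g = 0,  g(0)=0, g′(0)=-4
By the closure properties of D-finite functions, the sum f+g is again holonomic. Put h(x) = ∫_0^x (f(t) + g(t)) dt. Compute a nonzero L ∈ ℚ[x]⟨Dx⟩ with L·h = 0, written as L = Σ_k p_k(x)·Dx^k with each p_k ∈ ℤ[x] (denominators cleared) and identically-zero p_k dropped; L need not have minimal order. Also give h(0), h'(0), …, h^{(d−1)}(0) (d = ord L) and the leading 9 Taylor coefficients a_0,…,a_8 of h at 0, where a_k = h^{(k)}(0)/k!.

f: a_k = 0, 8, 0, -64/3, 0, 256/15, 0, -2048/315, 0, …
g: a_k = 0, -4, 0, 64/3, 0, -1024/5, 0, 16384/7, 0, …
Sum ⇒ L₀ = lclm(L_f,L_g) in ℚ(x)⟨Dx⟩.
h=∫h₀ ⇒ L = L₀·Dx.
L = (-5632·x + 114688·x^3 + 131072·x^5)·Dx^2 + (-16 + 1792·x^2 + 36864·x^4 + 65536·x^6)·Dx^3 + (-352·x + 7168·x^3 + 8192·x^5)·Dx^4 + (-1 + 112·x^2 + 2304·x^4 + 4096·x^6)·Dx^5  (order 5).
h: a_k = 0, 0, 2, 0, 0, 0, -1408/45, 0, 91904/315, …
ICs: h(0) = 0, h′(0) = 0, h′′(0) = 4, h′′′(0) = 0, h′′′′(0) = 0.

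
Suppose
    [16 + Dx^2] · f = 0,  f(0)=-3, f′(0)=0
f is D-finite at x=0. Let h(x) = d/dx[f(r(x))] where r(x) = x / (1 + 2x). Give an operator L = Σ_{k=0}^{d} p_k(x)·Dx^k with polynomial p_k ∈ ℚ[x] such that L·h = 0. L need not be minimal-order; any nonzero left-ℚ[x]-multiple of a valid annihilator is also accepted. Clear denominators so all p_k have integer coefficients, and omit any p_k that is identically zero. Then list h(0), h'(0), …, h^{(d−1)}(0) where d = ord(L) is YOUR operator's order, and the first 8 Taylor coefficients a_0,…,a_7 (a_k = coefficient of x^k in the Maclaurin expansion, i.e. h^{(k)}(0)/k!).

f: a_k = -3, 0, 24, 0, -32, 0, 256/15, 0, …
f∘r: x↦r, Dx↦Dx/r' in L_f ⇒ L₀.
h₀' ⇒ L via d/dx closure of L₀.
L = (40 + 96·x + 96·x^2) + (12 + 72·x + 144·x^2 + 96·x^3)·Dx + (1 + 8·x + 24·x^2 + 32·x^3 + 16·x^4)·Dx^2  (order 2).
h: a_k = 0, 48, -288, 1024, -2560, 19712/5, 10752/5, -4820992/105, …
ICs: h(0) = 0, h′(0) = 48.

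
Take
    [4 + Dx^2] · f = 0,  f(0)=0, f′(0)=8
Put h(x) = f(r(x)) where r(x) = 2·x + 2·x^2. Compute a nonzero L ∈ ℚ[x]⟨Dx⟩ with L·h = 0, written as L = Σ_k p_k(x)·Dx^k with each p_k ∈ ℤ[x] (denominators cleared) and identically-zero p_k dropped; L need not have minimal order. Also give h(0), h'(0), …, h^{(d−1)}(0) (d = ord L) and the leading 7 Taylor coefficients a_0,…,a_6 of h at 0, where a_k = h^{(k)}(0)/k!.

f: a_k = 0, 8, 0, -16/3, 0, 16/15, 0, …
L₀ from L_f via x↦r, Dx↦r'^{-1}Dx.
L = (16 + 96·x + 192·x^2 + 128·x^3) - 2·Dx + (1 + 2·x)·Dx^2  (order 2).
h: a_k = 0, 16, 16, -128/3, -128, -1408/15, 128, …
ICs: h(0) = 0, h′(0) = 16.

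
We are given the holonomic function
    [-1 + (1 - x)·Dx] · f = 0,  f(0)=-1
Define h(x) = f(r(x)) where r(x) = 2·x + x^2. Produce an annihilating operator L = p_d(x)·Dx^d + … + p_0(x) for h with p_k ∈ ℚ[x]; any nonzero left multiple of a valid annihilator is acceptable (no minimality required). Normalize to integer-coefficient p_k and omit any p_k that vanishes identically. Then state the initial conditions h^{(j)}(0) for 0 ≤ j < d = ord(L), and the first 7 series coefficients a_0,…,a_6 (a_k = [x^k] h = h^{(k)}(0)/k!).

L = (2 + 2·x) + (-1 + 2·x + x^2)·Dx  (order 1).
h: a_k = -1, -2, -5, -12, -29, -70, -169, …
ICs: h(0) = -1.

f: a_k = -1, -1, -1, -1, -1, -1, -1, …
Substitute x→r, Dx→(1/r')Dx; clear ⇒ L₀.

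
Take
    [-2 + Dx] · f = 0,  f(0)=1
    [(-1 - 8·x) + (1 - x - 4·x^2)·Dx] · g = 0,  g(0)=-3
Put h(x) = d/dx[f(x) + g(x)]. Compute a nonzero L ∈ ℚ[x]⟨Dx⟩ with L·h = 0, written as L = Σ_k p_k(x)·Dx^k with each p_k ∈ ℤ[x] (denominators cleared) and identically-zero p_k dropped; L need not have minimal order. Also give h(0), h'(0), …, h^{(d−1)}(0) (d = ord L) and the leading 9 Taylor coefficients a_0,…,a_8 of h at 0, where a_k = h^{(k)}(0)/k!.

f: a_k = 1, 2, 2, 4/3, 2/3, 4/15, 4/45, 8/315, 2/315, …
g: a_k = -3, -3, -15, -27, -87, -195, -543, -1323, -3495, …
L₀ := lclm(L_f,L_g); ord L₀ ≤ 1+1.
Derive L from L₀ (diff closure).
L = (34 + 452·x + 512·x^2 + 1920·x^3 + 768·x^4) + (-25 - 228·x - 334·x^2 - 864·x^3 + 160·x^4 + 256·x^5)·Dx + (4 + x + 39·x^2 - 48·x^3 - 272·x^4 - 128·x^5)·Dx^2  (order 2).
h: a_k = -1, -26, -77, -1036/3, -2921/3, -48862/15, -416737/45, -8807384/315, -24911141/315, …
ICs: h(0) = -1, h′(0) = -26.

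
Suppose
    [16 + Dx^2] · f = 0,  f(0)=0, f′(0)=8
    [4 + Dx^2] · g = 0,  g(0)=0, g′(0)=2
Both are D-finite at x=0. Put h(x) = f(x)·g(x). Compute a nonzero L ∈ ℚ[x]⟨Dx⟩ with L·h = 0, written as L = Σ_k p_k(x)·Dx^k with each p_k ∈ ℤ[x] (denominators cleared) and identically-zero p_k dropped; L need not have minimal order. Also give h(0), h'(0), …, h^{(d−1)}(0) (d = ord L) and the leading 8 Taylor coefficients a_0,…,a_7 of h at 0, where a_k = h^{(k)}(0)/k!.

f: a_k = 0, 8, 0, -64/3, 0, 256/15, 0, -2048/315, …
g: a_k = 0, 2, 0, -4/3, 0, 4/15, 0, -8/315, …
Product ⇒ symmetric product L₀, ord ≤ 4.
L = 144 + 40·Dx^2 + Dx^4  (order 4).
h: a_k = 0, 0, 16, 0, -160/3, 0, 2912/45, 0, …
ICs: h(0) = 0, h′(0) = 0, h′′(0) = 32, h′′′(0) = 0.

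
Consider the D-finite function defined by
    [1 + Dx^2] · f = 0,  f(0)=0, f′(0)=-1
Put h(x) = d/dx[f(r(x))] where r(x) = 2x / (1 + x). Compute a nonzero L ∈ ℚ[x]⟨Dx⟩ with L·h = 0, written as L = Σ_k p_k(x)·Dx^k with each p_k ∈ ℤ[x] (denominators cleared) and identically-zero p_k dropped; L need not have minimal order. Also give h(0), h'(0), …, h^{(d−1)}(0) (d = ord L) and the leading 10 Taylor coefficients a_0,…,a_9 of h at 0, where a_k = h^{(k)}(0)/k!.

f: a_k = 0, -1, 0, 1/6, 0, -1/120, 0, 1/5040, 0, -1/362880, …
f∘r: x↦r, Dx↦Dx/r' in L_f ⇒ L₀.
Derive L from L₀ (diff closure).
L = (10 + 12·x + 6·x^2) + (6 + 18·x + 18·x^2 + 6·x^3)·Dx + (1 + 4·x + 6·x^2 + 4·x^3 + x^4)·Dx^2  (order 2).
h: a_k = -2, 4, -2, -8, 86/3, -60, 4418/45, -6064/45, 49262/315, -9148/63, …
ICs: h(0) = -2, h′(0) = 4.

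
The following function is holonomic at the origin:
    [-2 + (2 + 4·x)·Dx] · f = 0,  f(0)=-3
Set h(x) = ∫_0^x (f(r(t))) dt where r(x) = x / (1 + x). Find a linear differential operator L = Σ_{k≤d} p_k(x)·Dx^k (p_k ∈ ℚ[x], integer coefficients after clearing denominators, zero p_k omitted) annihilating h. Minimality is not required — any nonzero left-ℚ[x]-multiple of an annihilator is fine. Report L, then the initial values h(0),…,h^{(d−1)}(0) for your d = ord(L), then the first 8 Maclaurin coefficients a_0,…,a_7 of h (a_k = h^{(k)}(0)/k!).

L = -Dx + (1 + 4·x + 3·x^2)·Dx^2  (order 2).
h: a_k = 0, -3, -3/2, 3/2, -15/8, 111/40, -75/16, 981/112, …
ICs: h(0) = 0, h′(0) = -3.

f: a_k = -3, -3, 3/2, -3/2, 15/8, -21/8, 63/16, -99/16, …
L₀ from L_f via x↦r, Dx↦r'^{-1}Dx.
h=∫₀ˣh₀: take L = L₀·Dx.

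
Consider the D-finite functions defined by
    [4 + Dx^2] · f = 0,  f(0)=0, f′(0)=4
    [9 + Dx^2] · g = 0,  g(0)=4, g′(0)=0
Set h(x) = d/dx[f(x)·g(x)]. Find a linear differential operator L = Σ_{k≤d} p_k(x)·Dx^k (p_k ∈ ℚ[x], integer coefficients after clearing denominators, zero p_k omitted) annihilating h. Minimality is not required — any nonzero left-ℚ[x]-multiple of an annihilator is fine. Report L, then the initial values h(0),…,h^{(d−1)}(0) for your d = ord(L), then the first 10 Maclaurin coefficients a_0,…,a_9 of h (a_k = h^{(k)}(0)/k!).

L = 25 + 26·Dx^2 + Dx^4  (order 4).
h: a_k = 16, 0, -248, 0, 1562/3, 0, -19531/45, 0, 488281/2520, 0, …
ICs: h(0) = 16, h′(0) = 0, h′′(0) = -496, h′′′(0) = 0.

f: a_k = 0, 4, 0, -8/3, 0, 8/15, 0, -16/315, 0, 8/2835, …
g: a_k = 4, 0, -18, 0, 27/2, 0, -81/20, 0, 729/1120, 0, …
h₀=f·g: eliminate ⇒ L₀, order ≤ 2·2.
Derive L from L₀ (diff closure).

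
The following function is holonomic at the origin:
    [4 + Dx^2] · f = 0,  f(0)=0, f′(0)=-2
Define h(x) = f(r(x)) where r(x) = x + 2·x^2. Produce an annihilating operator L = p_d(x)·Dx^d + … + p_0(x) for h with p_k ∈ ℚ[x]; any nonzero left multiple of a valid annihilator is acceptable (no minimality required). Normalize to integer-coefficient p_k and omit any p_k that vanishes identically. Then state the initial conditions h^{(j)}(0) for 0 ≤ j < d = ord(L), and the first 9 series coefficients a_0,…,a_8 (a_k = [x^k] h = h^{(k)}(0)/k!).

f: a_k = 0, -2, 0, 4/3, 0, -4/15, 0, 8/315, 0, …
L₀ from L_f via x↦r, Dx↦r'^{-1}Dx.
L = (4 + 48·x + 192·x^2 + 256·x^3) - 4·Dx + (1 + 4·x)·Dx^2  (order 2).
h: a_k = 0, -2, -4, 4/3, 8, 236/15, 8, -3352/315, -944/45, …
ICs: h(0) = 0, h′(0) = -2.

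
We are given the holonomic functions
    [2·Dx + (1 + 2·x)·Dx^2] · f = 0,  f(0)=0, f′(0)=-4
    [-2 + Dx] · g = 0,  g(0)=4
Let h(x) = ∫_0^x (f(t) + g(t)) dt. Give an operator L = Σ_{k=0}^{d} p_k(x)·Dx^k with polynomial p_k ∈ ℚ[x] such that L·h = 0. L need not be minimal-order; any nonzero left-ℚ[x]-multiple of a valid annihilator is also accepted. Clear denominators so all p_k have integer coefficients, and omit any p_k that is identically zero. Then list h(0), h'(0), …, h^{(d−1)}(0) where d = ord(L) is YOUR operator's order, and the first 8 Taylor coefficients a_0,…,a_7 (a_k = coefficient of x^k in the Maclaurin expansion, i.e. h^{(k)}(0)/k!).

f: a_k = 0, -4, 4, -16/3, 8, -64/5, 64/3, -256/7, …
g: a_k = 4, 8, 8, 16/3, 8/3, 16/15, 16/45, 32/315, …
f+g: L₀ = lclm(L_f,L_g), ord ≤ 2+1.
Integrate: L := L₀·Dx.
L = (-6 - 4·x)·Dx^2 + (1 - 4·x - 4·x^2)·Dx^3 + (1 + 3·x + 2·x^2)·Dx^4  (order 4).
h: a_k = 0, 4, 2, 4, 0, 32/15, -88/45, 976/315, …
ICs: h(0) = 0, h′(0) = 4, h′′(0) = 4, h′′′(0) = 24.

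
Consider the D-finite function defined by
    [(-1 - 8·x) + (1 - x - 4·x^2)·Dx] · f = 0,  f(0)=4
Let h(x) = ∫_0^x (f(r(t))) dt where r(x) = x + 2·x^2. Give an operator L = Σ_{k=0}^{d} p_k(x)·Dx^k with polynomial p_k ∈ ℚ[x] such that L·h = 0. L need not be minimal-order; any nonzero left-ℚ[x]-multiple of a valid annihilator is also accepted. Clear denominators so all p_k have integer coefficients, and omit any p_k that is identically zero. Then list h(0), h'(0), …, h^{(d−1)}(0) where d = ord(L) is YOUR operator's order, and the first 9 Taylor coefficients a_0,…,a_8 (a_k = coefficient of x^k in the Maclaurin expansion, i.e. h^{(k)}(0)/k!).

L = (1 + 12·x + 48·x^2 + 64·x^3)·Dx + (-1 + x + 6·x^2 + 16·x^3 + 16·x^4)·Dx^2  (order 2).
h: a_k = 0, 4, 2, 28/3, 29, 412/5, 270, 6396/7, 6141/2, …
ICs: h(0) = 0, h′(0) = 4.

f: a_k = 4, 4, 20, 36, 116, 260, 724, 1764, 4660, …
f∘r: x↦r, Dx↦Dx/r' in L_f ⇒ L₀.
∫: right-multiply L₀ by Dx.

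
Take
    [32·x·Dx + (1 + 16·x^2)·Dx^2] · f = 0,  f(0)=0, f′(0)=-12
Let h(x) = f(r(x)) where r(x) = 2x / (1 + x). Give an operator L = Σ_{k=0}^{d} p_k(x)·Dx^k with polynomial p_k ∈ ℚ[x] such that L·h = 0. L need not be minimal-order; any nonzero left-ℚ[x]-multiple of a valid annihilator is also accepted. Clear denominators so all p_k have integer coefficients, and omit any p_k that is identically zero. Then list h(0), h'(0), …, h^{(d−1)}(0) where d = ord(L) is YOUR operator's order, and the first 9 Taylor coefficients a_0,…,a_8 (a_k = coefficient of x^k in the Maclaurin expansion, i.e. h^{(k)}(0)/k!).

f: a_k = 0, -12, 0, 64, 0, -3072/5, 0, 49152/7, 0, …
h₀=f(r): pull back L_f along r ⇒ L₀.
L = (2 + 130·x)·Dx + (1 + 2·x + 65·x^2)·Dx^2  (order 2).
h: a_k = 0, -24, 24, 488, -1512, -83064/5, 93208, 4280664/7, -5614056, …
ICs: h(0) = 0, h′(0) = -24.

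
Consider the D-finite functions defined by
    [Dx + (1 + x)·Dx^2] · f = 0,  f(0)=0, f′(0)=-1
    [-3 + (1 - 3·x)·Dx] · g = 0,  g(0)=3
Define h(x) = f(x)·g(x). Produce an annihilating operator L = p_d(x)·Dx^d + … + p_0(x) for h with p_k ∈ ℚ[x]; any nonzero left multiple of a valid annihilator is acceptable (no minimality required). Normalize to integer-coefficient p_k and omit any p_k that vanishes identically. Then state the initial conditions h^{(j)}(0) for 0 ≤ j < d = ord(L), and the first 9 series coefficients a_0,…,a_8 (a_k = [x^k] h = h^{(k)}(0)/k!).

L = 3 + (5 + 9·x)·Dx + (-1 + 2·x + 3·x^2)·Dx^2  (order 2).
h: a_k = 0, -3, -15/2, -47/2, -279/4, -4197/20, -12581/20, -264261/140, -1585461/280, …
ICs: h(0) = 0, h′(0) = -3.

f: a_k = 0, -1, 1/2, -1/3, 1/4, -1/5, 1/6, -1/7, 1/8, …
g: a_k = 3, 9, 27, 81, 243, 729, 2187, 6561, 19683, …
Product ⇒ symmetric product L₀, ord ≤ 2.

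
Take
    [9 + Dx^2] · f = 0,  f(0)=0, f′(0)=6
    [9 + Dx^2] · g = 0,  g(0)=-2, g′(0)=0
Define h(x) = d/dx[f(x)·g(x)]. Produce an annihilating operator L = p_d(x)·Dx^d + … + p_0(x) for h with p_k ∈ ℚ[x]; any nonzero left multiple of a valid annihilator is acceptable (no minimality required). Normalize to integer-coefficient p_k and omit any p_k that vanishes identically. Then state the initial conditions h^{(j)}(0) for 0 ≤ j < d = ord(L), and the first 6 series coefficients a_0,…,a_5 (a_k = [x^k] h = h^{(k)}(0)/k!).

f: a_k = 0, 6, 0, -9, 0, 81/20, …
g: a_k = -2, 0, 9, 0, -27/4, 0, …
h₀=f·g: eliminate ⇒ L₀, order ≤ 2·2.
Derive L from L₀ (diff closure).
L = 36 + Dx^2  (order 2).
h: a_k = -12, 0, 216, 0, -648, 0, …
ICs: h(0) = -12, h′(0) = 0.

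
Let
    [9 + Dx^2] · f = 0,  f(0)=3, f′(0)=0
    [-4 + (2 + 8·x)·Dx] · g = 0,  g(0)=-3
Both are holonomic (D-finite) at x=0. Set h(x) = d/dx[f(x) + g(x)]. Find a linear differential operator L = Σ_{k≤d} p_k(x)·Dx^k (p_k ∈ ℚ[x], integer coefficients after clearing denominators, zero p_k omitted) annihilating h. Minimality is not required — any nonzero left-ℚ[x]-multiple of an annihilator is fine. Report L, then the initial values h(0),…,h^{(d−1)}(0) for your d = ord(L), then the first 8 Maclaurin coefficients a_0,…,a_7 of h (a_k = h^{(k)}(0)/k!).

L = (-414 - 432·x - 864·x^2) + (-63 - 468·x - 1296·x^2 - 1728·x^3)·Dx + (-46 - 48·x - 96·x^2)·Dx^2 + (-7 - 52·x - 144·x^2 - 192·x^3)·Dx^3  (order 3).
h: a_k = -6, -15, -36, 321/2, -420, 59751/40, -5544, 11533707/560, …
ICs: h(0) = -6, h′(0) = -15, h′′(0) = -72.

f: a_k = 3, 0, -27/2, 0, 81/8, 0, -243/80, 0, …
g: a_k = -3, -6, 6, -12, 30, -84, 252, -792, …
Weyl lclm of L_f,L_g ⇒ L₀ (ord ≤ 3).
Differentiate: ansatz ord ≤ ord L₀ ⇒ L.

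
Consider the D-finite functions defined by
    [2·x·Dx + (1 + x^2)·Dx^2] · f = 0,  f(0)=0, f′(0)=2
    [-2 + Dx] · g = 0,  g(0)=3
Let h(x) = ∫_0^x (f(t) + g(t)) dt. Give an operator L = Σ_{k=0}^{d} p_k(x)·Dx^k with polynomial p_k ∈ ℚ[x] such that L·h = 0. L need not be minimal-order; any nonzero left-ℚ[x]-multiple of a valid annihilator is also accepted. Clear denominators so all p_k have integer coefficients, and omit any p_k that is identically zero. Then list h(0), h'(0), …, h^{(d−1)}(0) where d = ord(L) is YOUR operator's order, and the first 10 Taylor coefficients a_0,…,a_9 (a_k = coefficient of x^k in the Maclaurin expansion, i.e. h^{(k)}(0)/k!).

L = (2 - 4·x - 6·x^2 - 4·x^3)·Dx^2 + (-3 - x^2 - 2·x^4)·Dx^3 + (1 + x + 2·x^2 + x^3 + x^4)·Dx^4  (order 4).
h: a_k = 0, 3, 4, 2, 5/6, 2/5, 1/5, 4/105, -11/420, 2/945, …
ICs: h(0) = 0, h′(0) = 3, h′′(0) = 8, h′′′(0) = 12.

f: a_k = 0, 2, 0, -2/3, 0, 2/5, 0, -2/7, 0, 2/9, …
g: a_k = 3, 6, 6, 4, 2, 4/5, 4/15, 8/105, 2/105, 4/945, …
f+g: L₀ = lclm(L_f,L_g), ord ≤ 2+1.
h=∫₀ˣh₀: take L = L₀·Dx.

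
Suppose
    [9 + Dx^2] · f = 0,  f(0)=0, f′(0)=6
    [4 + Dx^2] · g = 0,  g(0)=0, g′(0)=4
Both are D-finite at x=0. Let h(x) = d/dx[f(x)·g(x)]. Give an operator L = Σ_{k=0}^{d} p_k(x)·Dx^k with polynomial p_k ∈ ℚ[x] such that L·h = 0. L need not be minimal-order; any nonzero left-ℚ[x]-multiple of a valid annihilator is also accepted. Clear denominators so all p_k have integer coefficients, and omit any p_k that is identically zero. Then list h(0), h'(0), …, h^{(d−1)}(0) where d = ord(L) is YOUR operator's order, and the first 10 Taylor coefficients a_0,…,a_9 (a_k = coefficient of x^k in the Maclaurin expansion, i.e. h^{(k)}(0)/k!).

f: a_k = 0, 6, 0, -9, 0, 81/20, 0, -243/280, 0, 243/2240, …
g: a_k = 0, 4, 0, -8/3, 0, 8/15, 0, -16/315, 0, 8/2835, …
Product ⇒ symmetric product L₀, ord ≤ 4.
h₀' ⇒ L via d/dx closure of L₀.
L = 25 + 26·Dx^2 + Dx^4  (order 4).
h: a_k = 0, 48, 0, -208, 0, 1302/5, 0, -16276/105, 0, 406901/7560, …
ICs: h(0) = 0, h′(0) = 48, h′′(0) = 0, h′′′(0) = -1248.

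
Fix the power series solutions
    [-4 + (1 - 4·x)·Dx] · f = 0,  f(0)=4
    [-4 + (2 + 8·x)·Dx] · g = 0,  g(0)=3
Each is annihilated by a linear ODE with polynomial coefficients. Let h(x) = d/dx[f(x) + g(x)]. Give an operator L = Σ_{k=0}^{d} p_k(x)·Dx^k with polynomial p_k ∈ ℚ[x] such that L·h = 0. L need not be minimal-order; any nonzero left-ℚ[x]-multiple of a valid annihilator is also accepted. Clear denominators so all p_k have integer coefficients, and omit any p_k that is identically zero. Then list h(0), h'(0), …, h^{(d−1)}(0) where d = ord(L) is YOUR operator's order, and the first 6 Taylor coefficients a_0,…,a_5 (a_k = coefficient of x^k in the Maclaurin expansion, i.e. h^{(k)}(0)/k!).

L = (-144 - 192·x) + (-42 - 432·x - 672·x^2)·Dx + (5 + 12·x - 80·x^2 - 192·x^3)·Dx^2  (order 2).
h: a_k = 22, 116, 804, 3976, 20900, 96792, …
ICs: h(0) = 22, h′(0) = 116.

f: a_k = 4, 16, 64, 256, 1024, 4096, …
g: a_k = 3, 6, -6, 12, -30, 84, …
f+g: L₀ = lclm(L_f,L_g), ord ≤ 1+1.
Derive L from L₀ (diff closure).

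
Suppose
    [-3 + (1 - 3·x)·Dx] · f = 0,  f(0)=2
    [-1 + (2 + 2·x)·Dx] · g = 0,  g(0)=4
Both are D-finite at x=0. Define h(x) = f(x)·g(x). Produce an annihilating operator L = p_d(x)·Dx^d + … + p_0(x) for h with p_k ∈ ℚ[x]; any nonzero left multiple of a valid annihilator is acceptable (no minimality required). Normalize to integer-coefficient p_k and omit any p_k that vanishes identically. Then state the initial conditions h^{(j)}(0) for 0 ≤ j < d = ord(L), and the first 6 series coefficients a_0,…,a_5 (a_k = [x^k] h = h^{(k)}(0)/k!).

L = (7 + 3·x) + (-2 + 4·x + 6·x^2)·Dx  (order 1).
h: a_k = 8, 28, 83, 499/2, 11971/16, 71833/32, …
ICs: h(0) = 8.

f: a_k = 2, 6, 18, 54, 162, 486, …
g: a_k = 4, 2, -1/2, 1/4, -5/32, 7/64, …
Product ⇒ symmetric product L₀, ord ≤ 1.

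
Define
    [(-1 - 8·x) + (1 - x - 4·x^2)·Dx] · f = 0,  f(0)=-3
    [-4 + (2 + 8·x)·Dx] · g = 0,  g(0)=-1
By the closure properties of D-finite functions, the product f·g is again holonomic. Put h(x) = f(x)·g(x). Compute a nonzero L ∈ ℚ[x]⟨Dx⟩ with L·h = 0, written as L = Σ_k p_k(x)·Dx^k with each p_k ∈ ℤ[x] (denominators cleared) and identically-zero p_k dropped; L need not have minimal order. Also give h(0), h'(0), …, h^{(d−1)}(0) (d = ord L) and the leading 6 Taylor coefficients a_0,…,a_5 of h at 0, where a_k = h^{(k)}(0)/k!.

L = (3 + 10·x + 24·x^2) + (-1 - 3·x + 8·x^2 + 16·x^3)·Dx  (order 1).
h: a_k = 3, 9, 15, 63, 93, 429, …
ICs: h(0) = 3.

f: a_k = -3, -3, -15, -27, -87, -195, …
g: a_k = -1, -2, 2, -4, 10, -28, …
Sym-product of L_f,L_g gives L₀ (≤ ord 1).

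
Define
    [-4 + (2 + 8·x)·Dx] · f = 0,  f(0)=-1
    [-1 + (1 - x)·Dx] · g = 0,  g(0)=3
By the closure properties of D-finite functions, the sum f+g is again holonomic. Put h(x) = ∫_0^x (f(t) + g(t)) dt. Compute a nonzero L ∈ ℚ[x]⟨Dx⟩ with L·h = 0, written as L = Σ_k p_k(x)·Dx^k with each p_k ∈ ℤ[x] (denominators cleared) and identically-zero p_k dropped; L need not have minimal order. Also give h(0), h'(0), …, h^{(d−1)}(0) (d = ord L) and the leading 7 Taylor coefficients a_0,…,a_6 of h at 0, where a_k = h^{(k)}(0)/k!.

f: a_k = -1, -2, 2, -4, 10, -28, 84, …
g: a_k = 3, 3, 3, 3, 3, 3, 3, …
L₀ := lclm(L_f,L_g); ord L₀ ≤ 1+1.
h=∫₀ˣh₀: take L = L₀·Dx.
L = (8 + 12·x)·Dx + (-6 - 8·x - 36·x^2)·Dx^2 + (-1 + 3·x + 22·x^2 - 24·x^3)·Dx^3  (order 3).
h: a_k = 0, 2, 1/2, 5/3, -1/4, 13/5, -25/6, …
ICs: h(0) = 0, h′(0) = 2, h′′(0) = 1.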